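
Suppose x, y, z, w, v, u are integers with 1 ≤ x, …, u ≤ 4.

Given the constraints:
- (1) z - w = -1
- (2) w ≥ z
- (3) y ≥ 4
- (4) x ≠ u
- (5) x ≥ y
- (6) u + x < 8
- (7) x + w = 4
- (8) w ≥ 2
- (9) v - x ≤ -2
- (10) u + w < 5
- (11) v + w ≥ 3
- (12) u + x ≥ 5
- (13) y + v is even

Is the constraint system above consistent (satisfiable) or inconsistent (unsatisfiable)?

Unsatisfiable

From constraints 3 and 5: x ≥ y ≥ 4. From constraint 8: w ≥ 2. Hence x + w ≥ 6. But constraint 7 requires x + w = 4, and 4 < 6. Contradiction.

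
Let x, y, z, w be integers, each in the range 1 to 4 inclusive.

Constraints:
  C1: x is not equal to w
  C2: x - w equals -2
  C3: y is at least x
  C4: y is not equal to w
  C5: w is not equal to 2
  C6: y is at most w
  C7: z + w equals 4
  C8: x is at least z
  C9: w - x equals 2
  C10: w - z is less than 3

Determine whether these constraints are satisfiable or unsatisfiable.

Try x = 1, y = 1, z = 1, w = 3.
Check constraint 2: x - w = -2; constraint 7: z + w = 4. The remaining constraints are straightforward to verify.

Satisfiable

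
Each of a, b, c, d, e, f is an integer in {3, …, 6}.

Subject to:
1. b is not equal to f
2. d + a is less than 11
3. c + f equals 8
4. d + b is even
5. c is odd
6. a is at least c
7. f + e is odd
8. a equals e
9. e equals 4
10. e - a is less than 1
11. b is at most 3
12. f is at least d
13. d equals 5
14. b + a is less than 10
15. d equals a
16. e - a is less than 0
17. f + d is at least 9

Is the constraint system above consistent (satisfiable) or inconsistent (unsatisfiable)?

Unsatisfiable

Constraint 13 fixes d = 5 and constraint 9 fixes e = 4. Constraints 8 and 15 give d = a = e, so d = e. But 5 ≠ 4 — contradiction.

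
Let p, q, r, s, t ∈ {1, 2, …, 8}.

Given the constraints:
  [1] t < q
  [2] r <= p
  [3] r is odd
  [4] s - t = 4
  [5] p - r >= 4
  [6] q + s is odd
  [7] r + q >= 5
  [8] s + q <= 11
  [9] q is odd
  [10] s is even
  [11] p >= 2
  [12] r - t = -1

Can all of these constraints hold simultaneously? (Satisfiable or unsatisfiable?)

Setting (p, q, r, s, t) = (5, 5, 1, 6, 2) satisfies everything: constraint 4: s - t = 4; constraint 5: p - r = 4; constraint 7: r + q = 6, and the others follow.

Satisfiable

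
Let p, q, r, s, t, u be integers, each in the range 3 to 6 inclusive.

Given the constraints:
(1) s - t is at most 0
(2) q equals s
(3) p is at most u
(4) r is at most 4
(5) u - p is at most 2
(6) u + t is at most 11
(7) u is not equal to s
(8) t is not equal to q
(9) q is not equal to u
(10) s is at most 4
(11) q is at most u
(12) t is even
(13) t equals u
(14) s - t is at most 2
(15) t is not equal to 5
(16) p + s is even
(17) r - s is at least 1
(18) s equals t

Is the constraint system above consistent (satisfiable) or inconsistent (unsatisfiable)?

From constraints 2, 13, and 18, q = s = t = u, so q = u. But constraint 9 says q ≠ u. Contradiction.

Unsatisfiable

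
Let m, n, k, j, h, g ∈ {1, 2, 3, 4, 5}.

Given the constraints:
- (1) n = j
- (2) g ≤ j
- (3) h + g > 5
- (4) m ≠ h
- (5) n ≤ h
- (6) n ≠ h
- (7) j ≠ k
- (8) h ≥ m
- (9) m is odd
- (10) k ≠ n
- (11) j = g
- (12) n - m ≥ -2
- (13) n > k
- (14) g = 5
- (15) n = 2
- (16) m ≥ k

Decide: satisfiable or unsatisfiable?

Constraint 15 fixes n = 2 and constraint 14 fixes g = 5. Constraints 1 and 11 give n = j = g, so n = g. But 2 ≠ 5 — contradiction.

Unsatisfiable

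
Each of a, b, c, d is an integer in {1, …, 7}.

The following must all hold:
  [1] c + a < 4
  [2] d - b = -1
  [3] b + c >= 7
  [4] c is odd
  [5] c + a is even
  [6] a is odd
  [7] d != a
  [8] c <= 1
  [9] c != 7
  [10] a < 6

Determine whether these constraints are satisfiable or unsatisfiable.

Satisfiable

Try a = 1, b = 7, c = 1, d = 6.
Check constraint 1: c + a = 2; constraint 2: d - b = -1; constraint 3: b + c = 8. The remaining constraints are straightforward to verify.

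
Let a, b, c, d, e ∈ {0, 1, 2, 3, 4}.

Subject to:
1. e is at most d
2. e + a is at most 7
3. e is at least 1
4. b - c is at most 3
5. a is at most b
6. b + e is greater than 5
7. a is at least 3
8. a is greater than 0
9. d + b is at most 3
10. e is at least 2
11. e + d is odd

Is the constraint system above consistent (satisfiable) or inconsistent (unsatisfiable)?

From constraints 1 and 10: d ≥ e ≥ 2. From constraints 5 and 7: b ≥ a ≥ 3. Hence d + b ≥ 5. But constraint 9 requires d + b ≤ 3, and 3 < 5. Contradiction.

Unsatisfiable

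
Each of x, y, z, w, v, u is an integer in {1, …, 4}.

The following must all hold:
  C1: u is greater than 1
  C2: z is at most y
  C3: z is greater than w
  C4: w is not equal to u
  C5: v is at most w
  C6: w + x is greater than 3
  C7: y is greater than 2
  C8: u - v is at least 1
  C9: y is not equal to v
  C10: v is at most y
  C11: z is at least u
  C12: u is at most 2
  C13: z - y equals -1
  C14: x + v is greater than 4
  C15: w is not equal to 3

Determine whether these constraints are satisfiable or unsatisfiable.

Try x = 4, y = 3, z = 2, w = 1, v = 1, u = 2.
Check constraint 6: w + x = 5; constraint 8: u - v = 1; constraint 13: z - y = -1. The remaining constraints are straightforward to verify.

Satisfiable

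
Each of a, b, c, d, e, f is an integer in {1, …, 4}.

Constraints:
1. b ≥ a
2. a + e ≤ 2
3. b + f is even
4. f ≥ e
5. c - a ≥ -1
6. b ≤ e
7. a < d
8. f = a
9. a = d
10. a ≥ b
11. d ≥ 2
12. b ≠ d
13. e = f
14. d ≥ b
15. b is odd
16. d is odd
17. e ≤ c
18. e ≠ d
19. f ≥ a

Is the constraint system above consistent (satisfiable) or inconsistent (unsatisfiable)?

Unsatisfiable

From constraints 8, 9, and 13, e = f = a = d, so e = d. But constraint 18 says e ≠ d. Contradiction.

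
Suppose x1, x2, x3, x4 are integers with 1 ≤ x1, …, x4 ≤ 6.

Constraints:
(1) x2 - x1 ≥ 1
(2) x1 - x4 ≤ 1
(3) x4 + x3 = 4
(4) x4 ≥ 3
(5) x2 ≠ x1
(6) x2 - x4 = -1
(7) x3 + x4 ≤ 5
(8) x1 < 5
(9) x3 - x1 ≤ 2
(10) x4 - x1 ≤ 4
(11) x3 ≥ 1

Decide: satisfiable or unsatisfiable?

Satisfiable

Take x1 = 1, x2 = 2, x3 = 1, x4 = 3. Then constraint 1: x2 - x1 = 1; constraint 2: x1 - x4 = -2; constraint 3: x4 + x3 = 4, and every other listed constraint is also met.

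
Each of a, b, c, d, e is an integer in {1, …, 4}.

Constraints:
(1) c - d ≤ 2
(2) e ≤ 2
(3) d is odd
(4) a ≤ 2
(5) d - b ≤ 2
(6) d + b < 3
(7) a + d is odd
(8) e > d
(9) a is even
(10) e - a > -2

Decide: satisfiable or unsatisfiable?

Setting (a, b, c, d, e) = (2, 1, 1, 1, 2) satisfies everything: constraint 1: c - d = 0; constraint 5: d - b = 0; constraint 6: d + b = 2, and the others follow.

Satisfiable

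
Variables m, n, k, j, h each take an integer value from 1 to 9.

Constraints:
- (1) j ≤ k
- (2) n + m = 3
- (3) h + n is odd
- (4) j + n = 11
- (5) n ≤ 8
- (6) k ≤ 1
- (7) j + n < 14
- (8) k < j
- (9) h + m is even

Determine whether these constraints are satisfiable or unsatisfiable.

From constraints 1 and 6: j ≤ k ≤ 1. From constraint 5: n ≤ 8. Hence j + n ≤ 9. But constraint 4 requires j + n = 11, and 11 > 9. Contradiction.

Unsatisfiable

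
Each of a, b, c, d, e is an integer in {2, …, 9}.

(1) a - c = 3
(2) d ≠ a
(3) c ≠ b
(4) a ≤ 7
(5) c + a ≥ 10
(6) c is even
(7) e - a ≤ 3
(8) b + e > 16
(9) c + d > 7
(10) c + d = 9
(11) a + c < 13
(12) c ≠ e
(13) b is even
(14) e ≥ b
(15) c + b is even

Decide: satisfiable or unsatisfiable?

Satisfiable

Try a = 7, b = 8, c = 4, d = 5, e = 9.
Check constraint 1: a - c = 3; constraint 5: c + a = 11; constraint 7: e - a = 2. The remaining constraints are straightforward to verify.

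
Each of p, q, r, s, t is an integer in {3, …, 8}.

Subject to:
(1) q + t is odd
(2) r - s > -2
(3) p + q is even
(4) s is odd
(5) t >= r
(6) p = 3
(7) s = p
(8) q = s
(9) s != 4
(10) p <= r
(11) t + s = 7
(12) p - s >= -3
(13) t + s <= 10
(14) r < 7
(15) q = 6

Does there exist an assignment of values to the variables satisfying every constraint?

Constraint 15 fixes q = 6 and constraint 6 fixes p = 3. Constraints 7 and 8 give q = s = p, so q = p. But 6 ≠ 3 — contradiction.

Unsatisfiable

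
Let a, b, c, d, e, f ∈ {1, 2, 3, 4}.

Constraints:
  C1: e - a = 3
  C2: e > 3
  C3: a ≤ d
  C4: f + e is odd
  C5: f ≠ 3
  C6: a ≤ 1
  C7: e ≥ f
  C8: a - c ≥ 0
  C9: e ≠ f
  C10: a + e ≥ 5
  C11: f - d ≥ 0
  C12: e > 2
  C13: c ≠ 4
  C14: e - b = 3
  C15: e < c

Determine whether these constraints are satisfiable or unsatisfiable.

Unsatisfiable

Constraints 3, 7, 8, 11, and 15 give a ≤ d, d ≤ f, f ≤ e, e < c, c ≤ a. Chaining: a ≤ d ≤ f ≤ e < c ≤ a, which forces a < a — impossible.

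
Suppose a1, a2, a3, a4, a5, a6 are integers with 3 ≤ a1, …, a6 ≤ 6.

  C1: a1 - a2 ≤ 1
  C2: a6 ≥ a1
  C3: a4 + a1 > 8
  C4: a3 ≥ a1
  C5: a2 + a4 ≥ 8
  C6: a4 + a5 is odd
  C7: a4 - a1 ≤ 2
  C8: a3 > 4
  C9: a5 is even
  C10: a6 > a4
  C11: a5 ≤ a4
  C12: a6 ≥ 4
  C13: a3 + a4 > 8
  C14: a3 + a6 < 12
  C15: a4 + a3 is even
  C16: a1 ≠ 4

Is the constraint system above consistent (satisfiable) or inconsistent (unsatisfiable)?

Satisfiable

One satisfying assignment is a1 = 5, a2 = 6, a3 = 5, a4 = 5, a5 = 4, a6 = 6.
For the less obvious constraints — constraint 1: a1 - a2 = -1; constraint 3: a4 + a1 = 10 — and the others hold by inspection.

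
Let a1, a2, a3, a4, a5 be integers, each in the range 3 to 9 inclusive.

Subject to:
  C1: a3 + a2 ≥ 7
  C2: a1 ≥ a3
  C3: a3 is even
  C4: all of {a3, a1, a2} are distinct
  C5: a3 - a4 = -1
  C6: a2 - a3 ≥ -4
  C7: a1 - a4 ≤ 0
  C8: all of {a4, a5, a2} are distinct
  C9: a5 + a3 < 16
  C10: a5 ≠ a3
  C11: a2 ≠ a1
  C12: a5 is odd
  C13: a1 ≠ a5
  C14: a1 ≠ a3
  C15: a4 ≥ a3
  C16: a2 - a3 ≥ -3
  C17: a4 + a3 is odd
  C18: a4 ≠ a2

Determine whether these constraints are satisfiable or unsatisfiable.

Satisfiable

One satisfying assignment is a1 = 7, a2 = 4, a3 = 6, a4 = 7, a5 = 9.
For the less obvious constraints — constraint 1: a3 + a2 = 10; constraint 5: a3 - a4 = -1; constraint 6: a2 - a3 = -2 — and the others hold by inspection.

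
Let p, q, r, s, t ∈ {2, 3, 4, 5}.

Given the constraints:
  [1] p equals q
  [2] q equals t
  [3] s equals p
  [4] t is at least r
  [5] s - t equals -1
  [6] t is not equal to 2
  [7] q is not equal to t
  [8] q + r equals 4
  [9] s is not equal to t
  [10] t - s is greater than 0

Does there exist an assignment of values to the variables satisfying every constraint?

From constraints 1, 2, and 3, s = p = q = t, so s = t. But constraint 9 says s ≠ t. Contradiction.

Unsatisfiable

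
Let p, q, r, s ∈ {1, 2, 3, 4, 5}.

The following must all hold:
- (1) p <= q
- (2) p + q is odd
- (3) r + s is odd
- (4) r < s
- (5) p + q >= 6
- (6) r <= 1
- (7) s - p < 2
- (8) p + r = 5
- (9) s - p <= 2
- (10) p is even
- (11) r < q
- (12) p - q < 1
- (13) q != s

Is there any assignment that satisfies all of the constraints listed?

Take p = 4, q = 5, r = 1, s = 4. Then constraint 5: p + q = 9; constraint 7: s - p = 0, and every other listed constraint is also met.

Satisfiable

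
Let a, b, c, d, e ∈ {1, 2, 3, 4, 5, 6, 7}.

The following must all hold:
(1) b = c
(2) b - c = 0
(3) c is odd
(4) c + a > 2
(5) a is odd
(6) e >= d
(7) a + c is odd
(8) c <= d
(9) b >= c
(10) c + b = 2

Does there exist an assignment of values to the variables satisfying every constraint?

Constraint 5 makes a odd and constraint 3 makes c odd, so a + c must be even. Constraint 7 says a + c is odd — contradiction.

Unsatisfiable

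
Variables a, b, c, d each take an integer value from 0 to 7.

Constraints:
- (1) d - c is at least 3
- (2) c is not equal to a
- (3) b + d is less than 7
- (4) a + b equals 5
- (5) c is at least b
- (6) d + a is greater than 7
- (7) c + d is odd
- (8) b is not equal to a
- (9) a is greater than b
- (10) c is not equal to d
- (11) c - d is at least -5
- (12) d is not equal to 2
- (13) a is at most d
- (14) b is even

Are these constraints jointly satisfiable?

The assignment a = 5, b = 0, c = 2, d = 5 works:
  constraint 1 holds since d - c = 3.
  constraint 3 holds since b + d = 5.
The rest check out directly.

Satisfiable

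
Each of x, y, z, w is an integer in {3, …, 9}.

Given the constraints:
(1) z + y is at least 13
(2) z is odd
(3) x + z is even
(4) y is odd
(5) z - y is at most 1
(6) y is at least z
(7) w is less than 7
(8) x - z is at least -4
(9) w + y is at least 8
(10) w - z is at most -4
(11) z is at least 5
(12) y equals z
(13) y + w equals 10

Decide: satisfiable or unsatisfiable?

Satisfiable

Take x = 5, y = 7, z = 7, w = 3. Then constraint 1: z + y = 14; constraint 5: z - y = 0, and every other listed constraint is also met.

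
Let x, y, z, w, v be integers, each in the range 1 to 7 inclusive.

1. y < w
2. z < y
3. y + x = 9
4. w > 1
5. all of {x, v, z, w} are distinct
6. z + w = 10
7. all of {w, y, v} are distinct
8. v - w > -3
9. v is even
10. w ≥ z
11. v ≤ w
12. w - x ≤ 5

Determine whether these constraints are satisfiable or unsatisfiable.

The assignment x = 4, y = 5, z = 3, w = 7, v = 6 works:
  constraint 3 holds since y + x = 9.
  constraint 6 holds since z + w = 10.
The rest check out directly.

Satisfiable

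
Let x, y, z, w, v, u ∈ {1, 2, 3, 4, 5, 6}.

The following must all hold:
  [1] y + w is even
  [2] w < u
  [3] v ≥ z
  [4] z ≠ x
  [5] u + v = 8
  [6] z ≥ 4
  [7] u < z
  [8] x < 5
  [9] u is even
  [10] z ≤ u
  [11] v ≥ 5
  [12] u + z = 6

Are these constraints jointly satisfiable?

Unsatisfiable

From constraints 6 and 10: u ≥ z ≥ 4. From constraint 11: v ≥ 5. Hence u + v ≥ 9. But constraint 5 requires u + v = 8, and 8 < 9. Contradiction.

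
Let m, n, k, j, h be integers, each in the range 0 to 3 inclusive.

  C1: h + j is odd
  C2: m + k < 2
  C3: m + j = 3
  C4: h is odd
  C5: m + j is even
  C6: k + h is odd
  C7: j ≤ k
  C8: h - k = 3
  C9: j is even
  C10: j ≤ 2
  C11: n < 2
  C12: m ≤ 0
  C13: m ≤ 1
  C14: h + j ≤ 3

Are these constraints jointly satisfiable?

Unsatisfiable

From constraint 12: m ≤ 0. From constraint 10: j ≤ 2. Hence m + j ≤ 2. But constraint 3 requires m + j = 3, and 3 > 2. Contradiction.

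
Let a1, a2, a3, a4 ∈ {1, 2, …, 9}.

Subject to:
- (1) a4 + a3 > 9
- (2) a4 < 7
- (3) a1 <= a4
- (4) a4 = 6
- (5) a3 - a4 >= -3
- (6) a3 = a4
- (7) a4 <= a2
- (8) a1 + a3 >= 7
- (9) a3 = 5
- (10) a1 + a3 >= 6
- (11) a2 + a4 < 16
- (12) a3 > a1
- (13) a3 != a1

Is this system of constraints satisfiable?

Unsatisfiable

Constraint 9 fixes a3 = 5 and constraint 4 fixes a4 = 6, but constraint 6 requires a3 = a4. Since 5 ≠ 6, contradiction.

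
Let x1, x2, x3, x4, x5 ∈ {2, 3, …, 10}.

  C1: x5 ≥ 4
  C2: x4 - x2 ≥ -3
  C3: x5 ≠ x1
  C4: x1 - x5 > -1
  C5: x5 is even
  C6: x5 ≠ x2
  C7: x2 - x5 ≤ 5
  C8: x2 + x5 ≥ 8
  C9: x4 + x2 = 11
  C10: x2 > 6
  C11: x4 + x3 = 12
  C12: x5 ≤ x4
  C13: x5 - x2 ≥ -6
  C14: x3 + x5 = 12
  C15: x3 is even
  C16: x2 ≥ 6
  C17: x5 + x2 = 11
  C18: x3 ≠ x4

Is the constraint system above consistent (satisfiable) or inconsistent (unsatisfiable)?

The assignment x1 = 6, x2 = 7, x3 = 8, x4 = 4, x5 = 4 works:
  constraint 2 holds since x4 - x2 = -3.
  constraint 4 holds since x1 - x5 = 2.
  constraint 7 holds since x2 - x5 = 3.
The rest check out directly.

Satisfiable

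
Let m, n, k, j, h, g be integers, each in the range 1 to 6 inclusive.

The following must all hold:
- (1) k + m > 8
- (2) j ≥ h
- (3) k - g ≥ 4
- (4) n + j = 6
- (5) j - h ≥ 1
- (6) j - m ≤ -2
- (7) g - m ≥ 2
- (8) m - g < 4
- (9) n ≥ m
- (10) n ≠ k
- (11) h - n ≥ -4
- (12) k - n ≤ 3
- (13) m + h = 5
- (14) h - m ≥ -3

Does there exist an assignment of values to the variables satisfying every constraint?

Constraints 3, 5, 6, 7, 11, and 12 give m − j ≥ 2, j − h ≥ 1, h − n ≥ -4, n − k ≥ -3, k − g ≥ 4, g − m ≥ 2.
Adding all 6 inequalities: the left sides telescope to 0, and the right sides sum to 2 + 1 + (-4) + (-3) + 4 + 2 = 2. So 0 ≥ 2, which is false.

Unsatisfiable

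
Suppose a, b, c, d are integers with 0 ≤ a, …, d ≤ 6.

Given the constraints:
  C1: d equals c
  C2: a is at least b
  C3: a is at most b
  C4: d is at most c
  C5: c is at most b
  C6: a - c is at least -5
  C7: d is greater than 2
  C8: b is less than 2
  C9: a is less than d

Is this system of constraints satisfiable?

Constraints 2, 4, 5, and 9 give c ≤ b, b ≤ a, a < d, d ≤ c. Chaining: c ≤ b ≤ a < d ≤ c, which forces c < c — impossible.

Unsatisfiable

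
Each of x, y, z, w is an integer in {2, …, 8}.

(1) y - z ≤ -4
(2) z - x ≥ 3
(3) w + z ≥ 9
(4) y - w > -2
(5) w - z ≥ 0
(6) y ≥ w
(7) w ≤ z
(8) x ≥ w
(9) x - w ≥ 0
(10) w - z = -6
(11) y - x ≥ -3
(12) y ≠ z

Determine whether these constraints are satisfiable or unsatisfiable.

Constraints 1, 5, 9, and 11 give z − y ≥ 4, y − x ≥ -3, x − w ≥ 0, w − z ≥ 0.
Adding all 4 inequalities: the left sides telescope to 0, and the right sides sum to 4 + (-3) + 0 + 0 = 1. So 0 ≥ 1, which is false.

Unsatisfiable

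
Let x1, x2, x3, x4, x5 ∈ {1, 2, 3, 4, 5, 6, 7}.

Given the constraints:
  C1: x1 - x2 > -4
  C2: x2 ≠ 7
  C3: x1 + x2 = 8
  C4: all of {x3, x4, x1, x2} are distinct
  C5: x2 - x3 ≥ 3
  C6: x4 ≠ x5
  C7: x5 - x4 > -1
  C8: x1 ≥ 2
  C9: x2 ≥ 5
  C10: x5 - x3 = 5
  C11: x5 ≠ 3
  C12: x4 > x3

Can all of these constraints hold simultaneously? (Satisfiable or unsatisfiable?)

Setting (x1, x2, x3, x4, x5) = (3, 5, 1, 4, 6) satisfies everything: constraint 1: x1 - x2 = -2; constraint 3: x1 + x2 = 8; constraint 5: x2 - x3 = 4, and the others follow.

Satisfiable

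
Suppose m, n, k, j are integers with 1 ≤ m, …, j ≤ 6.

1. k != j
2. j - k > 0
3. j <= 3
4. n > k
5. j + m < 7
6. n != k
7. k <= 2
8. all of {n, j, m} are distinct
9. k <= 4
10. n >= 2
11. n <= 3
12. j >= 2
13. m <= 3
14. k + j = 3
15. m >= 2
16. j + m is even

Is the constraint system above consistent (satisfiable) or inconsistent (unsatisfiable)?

Constraints 3, 10, 11, 12, 13, and 15 confine each of n, j, m to the 2 values {2, 3}.
Constraint 8 requires all 3 of them to be distinct, but only 2 values are available — impossible by the pigeonhole principle.

Unsatisfiable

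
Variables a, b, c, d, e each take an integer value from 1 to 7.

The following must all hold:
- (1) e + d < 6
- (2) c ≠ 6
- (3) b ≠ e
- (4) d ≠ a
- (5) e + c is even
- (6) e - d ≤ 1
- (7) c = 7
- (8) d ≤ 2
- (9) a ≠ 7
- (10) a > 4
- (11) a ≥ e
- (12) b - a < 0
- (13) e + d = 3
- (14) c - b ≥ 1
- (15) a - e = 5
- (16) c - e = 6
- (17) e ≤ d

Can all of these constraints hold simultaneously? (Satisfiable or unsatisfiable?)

Take a = 6, b = 5, c = 7, d = 2, e = 1. Then constraint 1: e + d = 3; constraint 6: e - d = -1; constraint 12: b - a = -1, and every other listed constraint is also met.

Satisfiable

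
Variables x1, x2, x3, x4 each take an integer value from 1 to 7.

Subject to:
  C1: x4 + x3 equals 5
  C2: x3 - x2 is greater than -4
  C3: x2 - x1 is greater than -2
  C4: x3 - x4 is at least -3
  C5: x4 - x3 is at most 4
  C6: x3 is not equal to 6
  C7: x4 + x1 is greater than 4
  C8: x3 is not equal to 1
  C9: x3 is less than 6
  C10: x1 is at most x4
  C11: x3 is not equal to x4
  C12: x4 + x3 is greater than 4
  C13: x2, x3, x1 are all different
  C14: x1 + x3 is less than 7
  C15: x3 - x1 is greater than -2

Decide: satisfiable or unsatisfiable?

Satisfiable

The assignment x1 = 3, x2 = 4, x3 = 2, x4 = 3 works:
  constraint 1 holds since x4 + x3 = 5.
  constraint 2 holds since x3 - x2 = -2.
The rest check out directly.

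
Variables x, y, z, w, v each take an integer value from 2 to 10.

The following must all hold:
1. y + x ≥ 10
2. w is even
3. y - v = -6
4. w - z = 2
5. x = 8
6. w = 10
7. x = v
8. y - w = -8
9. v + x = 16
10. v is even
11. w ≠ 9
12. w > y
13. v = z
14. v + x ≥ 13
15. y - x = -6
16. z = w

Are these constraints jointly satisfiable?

Constraint 5 fixes x = 8 and constraint 6 fixes w = 10. Constraints 7, 13, and 16 give x = v = z = w, so x = w. But 8 ≠ 10 — contradiction.

Unsatisfiable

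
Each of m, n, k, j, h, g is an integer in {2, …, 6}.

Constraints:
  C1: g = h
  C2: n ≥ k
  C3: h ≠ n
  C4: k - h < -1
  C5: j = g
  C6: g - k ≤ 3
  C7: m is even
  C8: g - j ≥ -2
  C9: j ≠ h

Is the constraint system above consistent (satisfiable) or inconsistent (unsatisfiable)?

From constraints 1 and 5, j = g = h, so j = h. But constraint 9 says j ≠ h. Contradiction.

Unsatisfiable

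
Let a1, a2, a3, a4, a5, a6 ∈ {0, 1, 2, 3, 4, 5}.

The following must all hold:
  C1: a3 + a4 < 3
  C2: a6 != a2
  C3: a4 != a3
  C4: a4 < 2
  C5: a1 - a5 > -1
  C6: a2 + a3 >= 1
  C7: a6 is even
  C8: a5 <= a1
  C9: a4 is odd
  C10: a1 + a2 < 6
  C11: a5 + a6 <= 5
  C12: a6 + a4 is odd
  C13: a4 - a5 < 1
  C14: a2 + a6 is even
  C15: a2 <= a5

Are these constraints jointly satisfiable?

Try a1 = 2, a2 = 2, a3 = 0, a4 = 1, a5 = 2, a6 = 0.
Check constraint 1: a3 + a4 = 1; constraint 5: a1 - a5 = 0. The remaining constraints are straightforward to verify.

Satisfiable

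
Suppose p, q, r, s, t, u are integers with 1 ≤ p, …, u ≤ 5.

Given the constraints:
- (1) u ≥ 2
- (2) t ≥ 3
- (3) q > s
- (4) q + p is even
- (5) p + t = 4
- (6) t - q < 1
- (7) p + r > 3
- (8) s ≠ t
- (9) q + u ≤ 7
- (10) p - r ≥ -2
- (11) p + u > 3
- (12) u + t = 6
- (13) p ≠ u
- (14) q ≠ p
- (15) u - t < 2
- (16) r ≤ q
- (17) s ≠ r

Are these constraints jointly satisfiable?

Satisfiable

One satisfying assignment is p = 1, q = 3, r = 3, s = 2, t = 3, u = 3.
For the less obvious constraints — constraint 5: p + t = 4; constraint 6: t - q = 0; constraint 7: p + r = 4 — and the others hold by inspection.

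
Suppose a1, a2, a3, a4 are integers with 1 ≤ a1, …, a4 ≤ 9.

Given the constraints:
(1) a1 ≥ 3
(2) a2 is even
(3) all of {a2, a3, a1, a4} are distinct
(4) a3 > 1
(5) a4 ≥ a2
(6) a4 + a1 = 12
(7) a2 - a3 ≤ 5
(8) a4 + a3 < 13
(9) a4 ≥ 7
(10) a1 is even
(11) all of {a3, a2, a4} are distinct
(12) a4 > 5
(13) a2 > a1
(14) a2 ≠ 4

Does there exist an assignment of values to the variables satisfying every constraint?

One satisfying assignment is a1 = 4, a2 = 6, a3 = 2, a4 = 8.
For the less obvious constraints — constraint 6: a4 + a1 = 12; constraint 7: a2 - a3 = 4; constraint 8: a4 + a3 = 10 — and the others hold by inspection.

Satisfiable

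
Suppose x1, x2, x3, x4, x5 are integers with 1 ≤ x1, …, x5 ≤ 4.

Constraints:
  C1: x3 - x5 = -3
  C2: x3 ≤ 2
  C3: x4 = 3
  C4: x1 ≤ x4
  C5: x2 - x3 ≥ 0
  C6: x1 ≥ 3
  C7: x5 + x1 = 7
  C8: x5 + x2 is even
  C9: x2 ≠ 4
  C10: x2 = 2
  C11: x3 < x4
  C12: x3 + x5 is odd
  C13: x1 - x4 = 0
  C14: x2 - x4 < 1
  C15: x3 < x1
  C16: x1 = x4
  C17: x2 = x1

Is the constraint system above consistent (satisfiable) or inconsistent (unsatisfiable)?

Unsatisfiable

Constraint 10 fixes x2 = 2 and constraint 3 fixes x4 = 3. Constraints 16 and 17 give x2 = x1 = x4, so x2 = x4. But 2 ≠ 3 — contradiction.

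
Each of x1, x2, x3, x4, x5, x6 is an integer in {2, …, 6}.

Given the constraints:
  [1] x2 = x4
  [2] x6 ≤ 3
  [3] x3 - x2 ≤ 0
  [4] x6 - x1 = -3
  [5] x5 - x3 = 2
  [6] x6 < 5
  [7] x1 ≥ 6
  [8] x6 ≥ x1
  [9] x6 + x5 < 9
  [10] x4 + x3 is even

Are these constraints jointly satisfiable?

Unsatisfiable

From constraint 7: x1 ≥ 6. From constraints 2 and 8: x1 ≤ x6 and x6 ≤ 3, so x1 ≤ 3. But 3 < 6, so no value of x1 works.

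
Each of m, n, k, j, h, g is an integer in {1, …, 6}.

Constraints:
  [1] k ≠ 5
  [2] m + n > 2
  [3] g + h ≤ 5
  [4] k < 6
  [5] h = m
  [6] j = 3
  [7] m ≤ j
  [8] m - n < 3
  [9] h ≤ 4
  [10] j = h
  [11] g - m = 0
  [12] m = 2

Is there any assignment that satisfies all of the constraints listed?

Unsatisfiable

Constraint 6 fixes j = 3 and constraint 12 fixes m = 2. Constraints 5 and 10 give j = h = m, so j = m. But 3 ≠ 2 — contradiction.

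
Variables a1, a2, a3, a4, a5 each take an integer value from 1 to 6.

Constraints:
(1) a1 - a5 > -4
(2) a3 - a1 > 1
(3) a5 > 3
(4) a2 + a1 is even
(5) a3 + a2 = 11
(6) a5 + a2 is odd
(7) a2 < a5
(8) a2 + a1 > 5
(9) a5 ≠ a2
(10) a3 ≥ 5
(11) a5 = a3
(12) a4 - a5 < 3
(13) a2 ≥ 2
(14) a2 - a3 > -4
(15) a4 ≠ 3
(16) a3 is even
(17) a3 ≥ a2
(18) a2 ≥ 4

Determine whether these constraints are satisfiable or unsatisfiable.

Take a1 = 3, a2 = 5, a3 = 6, a4 = 6, a5 = 6. Then constraint 1: a1 - a5 = -3; constraint 2: a3 - a1 = 3, and every other listed constraint is also met.

Satisfiable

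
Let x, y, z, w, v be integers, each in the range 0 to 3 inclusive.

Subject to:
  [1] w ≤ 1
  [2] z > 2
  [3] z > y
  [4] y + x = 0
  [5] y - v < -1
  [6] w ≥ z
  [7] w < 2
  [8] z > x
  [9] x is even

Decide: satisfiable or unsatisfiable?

Unsatisfiable

From constraint 2: z ≥ 3. From constraints 1 and 6: z ≤ w and w ≤ 1, so z ≤ 1. But 1 < 3, so no value of z works.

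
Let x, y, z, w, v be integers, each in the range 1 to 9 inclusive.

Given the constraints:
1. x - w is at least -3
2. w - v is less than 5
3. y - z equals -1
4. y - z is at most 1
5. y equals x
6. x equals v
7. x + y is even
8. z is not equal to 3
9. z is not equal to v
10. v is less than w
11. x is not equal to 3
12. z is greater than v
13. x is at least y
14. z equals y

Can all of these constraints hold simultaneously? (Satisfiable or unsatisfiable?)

From constraints 5, 6, and 14, z = y = x = v, so z = v. But constraint 9 says z ≠ v. Contradiction.

Unsatisfiable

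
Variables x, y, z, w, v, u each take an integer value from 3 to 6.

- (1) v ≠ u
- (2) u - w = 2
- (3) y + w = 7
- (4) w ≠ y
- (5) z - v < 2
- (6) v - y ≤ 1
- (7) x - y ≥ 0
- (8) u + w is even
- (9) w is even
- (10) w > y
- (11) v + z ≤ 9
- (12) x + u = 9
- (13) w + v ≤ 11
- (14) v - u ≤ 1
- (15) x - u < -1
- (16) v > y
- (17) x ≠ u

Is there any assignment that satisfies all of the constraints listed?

Satisfiable

The assignment x = 3, y = 3, z = 4, w = 4, v = 4, u = 6 works:
  constraint 2 holds since u - w = 2.
  constraint 3 holds since y + w = 7.
  constraint 5 holds since z - v = 0.
The rest check out directly.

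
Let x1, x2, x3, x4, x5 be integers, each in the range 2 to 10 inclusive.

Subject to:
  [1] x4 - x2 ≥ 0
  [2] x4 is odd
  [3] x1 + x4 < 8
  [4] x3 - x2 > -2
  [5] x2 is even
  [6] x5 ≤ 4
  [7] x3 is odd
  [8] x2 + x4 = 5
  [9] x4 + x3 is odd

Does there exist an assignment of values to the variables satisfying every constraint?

Unsatisfiable

Constraint 2 makes x4 odd and constraint 7 makes x3 odd, so x4 + x3 must be even. Constraint 9 says x4 + x3 is odd — contradiction.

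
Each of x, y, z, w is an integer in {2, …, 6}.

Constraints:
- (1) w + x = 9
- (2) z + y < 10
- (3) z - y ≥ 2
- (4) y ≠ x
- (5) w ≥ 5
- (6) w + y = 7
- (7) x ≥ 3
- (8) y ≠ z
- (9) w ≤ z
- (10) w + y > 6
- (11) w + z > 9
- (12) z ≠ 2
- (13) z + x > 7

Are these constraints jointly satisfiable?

The assignment x = 4, y = 2, z = 5, w = 5 works:
  constraint 1 holds since w + x = 9.
  constraint 2 holds since z + y = 7.
The rest check out directly.

Satisfiable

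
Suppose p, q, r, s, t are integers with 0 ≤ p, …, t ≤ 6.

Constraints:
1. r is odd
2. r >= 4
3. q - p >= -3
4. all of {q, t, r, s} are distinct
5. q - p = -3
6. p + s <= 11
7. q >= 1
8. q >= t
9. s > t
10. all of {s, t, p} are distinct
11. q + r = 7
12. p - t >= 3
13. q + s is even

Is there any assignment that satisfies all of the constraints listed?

One satisfying assignment is p = 5, q = 2, r = 5, s = 6, t = 1.
For the less obvious constraints — constraint 3: q - p = -3; constraint 5: q - p = -3 — and the others hold by inspection.

Satisfiable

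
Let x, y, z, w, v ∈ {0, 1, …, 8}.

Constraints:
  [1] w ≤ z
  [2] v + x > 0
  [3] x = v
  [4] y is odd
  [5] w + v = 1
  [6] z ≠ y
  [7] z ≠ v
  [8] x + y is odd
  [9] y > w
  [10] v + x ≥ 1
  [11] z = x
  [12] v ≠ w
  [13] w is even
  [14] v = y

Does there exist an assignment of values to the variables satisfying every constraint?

Unsatisfiable

From constraints 3, 11, and 14, z = x = v = y, so z = y. But constraint 6 says z ≠ y. Contradiction.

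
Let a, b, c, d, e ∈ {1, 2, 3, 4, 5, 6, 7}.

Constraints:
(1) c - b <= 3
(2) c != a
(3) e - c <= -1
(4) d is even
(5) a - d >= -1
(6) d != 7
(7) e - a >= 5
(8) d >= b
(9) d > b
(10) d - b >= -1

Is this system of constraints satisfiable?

Constraints 1, 3, 5, 7, and 10 give a − d ≥ -1, d − b ≥ -1, b − c ≥ -3, c − e ≥ 1, e − a ≥ 5.
Adding all 5 inequalities: the left sides telescope to 0, and the right sides sum to (-1) + (-1) + (-3) + 1 + 5 = 1. So 0 ≥ 1, which is false.

Unsatisfiable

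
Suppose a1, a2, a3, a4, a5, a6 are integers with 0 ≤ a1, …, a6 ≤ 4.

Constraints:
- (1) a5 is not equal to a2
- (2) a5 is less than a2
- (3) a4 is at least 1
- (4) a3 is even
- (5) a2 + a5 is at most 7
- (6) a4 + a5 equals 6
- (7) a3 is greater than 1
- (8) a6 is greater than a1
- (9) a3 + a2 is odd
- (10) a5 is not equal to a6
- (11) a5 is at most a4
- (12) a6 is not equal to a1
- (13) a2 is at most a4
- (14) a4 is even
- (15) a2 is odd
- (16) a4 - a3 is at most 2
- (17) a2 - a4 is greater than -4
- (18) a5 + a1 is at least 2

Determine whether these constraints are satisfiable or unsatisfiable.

Satisfiable

Setting (a1, a2, a3, a4, a5, a6) = (0, 3, 4, 4, 2, 3) satisfies everything: constraint 5: a2 + a5 = 5; constraint 6: a4 + a5 = 6; constraint 16: a4 - a3 = 0, and the others follow.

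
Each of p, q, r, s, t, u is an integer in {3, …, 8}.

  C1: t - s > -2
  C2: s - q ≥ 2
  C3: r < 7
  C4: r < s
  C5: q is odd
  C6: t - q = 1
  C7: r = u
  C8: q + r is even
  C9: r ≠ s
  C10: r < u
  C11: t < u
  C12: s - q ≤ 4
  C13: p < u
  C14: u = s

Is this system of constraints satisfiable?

From constraints 7 and 14, r = u = s, so r = s. But constraint 9 says r ≠ s. Contradiction.

Unsatisfiable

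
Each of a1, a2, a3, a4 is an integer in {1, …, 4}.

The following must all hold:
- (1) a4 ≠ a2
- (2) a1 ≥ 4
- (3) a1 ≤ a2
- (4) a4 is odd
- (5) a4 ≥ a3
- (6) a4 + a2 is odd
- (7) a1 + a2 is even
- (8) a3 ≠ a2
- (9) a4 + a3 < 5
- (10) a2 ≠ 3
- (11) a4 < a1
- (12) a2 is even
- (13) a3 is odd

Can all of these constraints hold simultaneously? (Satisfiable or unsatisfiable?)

The assignment a1 = 4, a2 = 4, a3 = 1, a4 = 1 works:
  constraint 4 holds since a4 = 1 is odd.
  constraint 6 holds since a4 + a2 = 5 is odd.
  constraint 9 holds since a4 + a3 = 2.
The rest check out directly.

Satisfiable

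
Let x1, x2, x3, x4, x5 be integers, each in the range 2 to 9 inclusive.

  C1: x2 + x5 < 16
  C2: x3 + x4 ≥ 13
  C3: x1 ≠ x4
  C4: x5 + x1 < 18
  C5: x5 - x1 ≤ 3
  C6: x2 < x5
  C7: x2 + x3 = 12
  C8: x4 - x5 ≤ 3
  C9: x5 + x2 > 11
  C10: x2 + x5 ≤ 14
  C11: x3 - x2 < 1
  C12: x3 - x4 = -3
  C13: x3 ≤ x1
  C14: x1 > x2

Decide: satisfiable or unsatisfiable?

Satisfiable

Setting (x1, x2, x3, x4, x5) = (7, 6, 6, 9, 8) satisfies everything: constraint 1: x2 + x5 = 14; constraint 2: x3 + x4 = 15, and the others follow.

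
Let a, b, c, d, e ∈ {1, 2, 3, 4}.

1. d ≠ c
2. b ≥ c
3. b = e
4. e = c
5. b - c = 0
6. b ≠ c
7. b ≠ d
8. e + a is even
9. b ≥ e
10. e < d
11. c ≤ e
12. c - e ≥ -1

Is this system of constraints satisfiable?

Unsatisfiable

From constraints 3 and 4, b = e = c, so b = c. But constraint 6 says b ≠ c. Contradiction.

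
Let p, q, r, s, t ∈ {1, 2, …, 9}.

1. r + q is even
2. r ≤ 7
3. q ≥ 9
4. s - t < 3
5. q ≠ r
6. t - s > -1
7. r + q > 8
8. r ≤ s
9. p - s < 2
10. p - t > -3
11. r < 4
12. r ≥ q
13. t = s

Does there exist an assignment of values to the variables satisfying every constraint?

Unsatisfiable

From constraints 3 and 12: r ≥ q and q ≥ 9, so r ≥ 9. From constraint 11: r ≤ 3. But 3 < 9, so no value of r works.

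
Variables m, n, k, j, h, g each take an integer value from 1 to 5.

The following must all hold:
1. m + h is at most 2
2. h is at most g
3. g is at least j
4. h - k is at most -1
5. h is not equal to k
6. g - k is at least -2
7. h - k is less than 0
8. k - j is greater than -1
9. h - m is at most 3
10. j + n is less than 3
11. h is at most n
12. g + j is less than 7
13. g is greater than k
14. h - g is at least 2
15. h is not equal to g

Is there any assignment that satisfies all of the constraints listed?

Unsatisfiable

Constraints 4, 6, and 14 give h − g ≥ 2, g − k ≥ -2, k − h ≥ 1.
Adding all 3 inequalities: the left sides telescope to 0, and the right sides sum to 2 + (-2) + 1 = 1. So 0 ≥ 1, which is false.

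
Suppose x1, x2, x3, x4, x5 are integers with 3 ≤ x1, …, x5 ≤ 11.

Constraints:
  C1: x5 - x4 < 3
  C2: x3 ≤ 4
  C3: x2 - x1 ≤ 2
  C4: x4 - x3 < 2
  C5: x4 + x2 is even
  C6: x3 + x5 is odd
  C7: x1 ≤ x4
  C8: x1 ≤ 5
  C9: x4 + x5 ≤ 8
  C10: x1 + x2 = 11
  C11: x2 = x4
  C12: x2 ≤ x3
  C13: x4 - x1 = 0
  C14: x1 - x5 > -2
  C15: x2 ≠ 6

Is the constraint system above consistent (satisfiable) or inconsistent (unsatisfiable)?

Unsatisfiable

From constraint 8: x1 ≤ 5. From constraints 2 and 12: x2 ≤ x3 ≤ 4. Hence x1 + x2 ≤ 9. But constraint 10 requires x1 + x2 = 11, and 11 > 9. Contradiction.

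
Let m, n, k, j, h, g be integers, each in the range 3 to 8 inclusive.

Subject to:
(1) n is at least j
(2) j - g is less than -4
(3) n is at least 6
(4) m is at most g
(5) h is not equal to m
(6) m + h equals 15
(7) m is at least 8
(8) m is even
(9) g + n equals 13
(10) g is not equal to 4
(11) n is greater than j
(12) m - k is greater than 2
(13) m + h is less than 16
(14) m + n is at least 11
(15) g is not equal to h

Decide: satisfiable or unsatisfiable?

From constraints 4 and 7: g ≥ m ≥ 8. From constraint 3: n ≥ 6. Hence g + n ≥ 14. But constraint 9 requires g + n = 13, and 13 < 14. Contradiction.

Unsatisfiable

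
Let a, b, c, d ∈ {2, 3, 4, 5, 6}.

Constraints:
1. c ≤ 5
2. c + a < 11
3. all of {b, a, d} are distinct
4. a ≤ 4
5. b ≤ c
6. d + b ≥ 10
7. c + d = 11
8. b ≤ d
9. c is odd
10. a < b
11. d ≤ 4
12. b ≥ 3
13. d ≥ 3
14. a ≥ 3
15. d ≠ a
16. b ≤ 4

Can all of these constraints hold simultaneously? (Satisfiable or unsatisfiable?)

Unsatisfiable

Constraints 4, 11, 12, 13, 14, and 16 confine each of b, a, d to the 2 values {3, 4}.
Constraint 3 requires all 3 of them to be distinct, but only 2 values are available — impossible by the pigeonhole principle.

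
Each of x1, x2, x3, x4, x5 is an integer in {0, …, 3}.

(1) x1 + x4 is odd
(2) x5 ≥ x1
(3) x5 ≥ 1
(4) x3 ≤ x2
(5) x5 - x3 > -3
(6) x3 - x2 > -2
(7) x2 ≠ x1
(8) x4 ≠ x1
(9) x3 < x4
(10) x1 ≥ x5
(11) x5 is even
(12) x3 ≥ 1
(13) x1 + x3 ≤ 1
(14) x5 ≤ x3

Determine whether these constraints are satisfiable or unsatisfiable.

Unsatisfiable

From constraints 3 and 10: x1 ≥ x5 ≥ 1. From constraint 12: x3 ≥ 1. Hence x1 + x3 ≥ 2. But constraint 13 requires x1 + x3 ≤ 1, and 1 < 2. Contradiction.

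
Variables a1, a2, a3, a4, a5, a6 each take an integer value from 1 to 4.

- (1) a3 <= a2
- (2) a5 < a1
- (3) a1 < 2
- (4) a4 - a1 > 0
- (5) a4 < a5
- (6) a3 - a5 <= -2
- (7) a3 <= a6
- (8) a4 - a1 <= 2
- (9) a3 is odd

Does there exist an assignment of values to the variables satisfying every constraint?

Constraints 2, 4, and 5 give a1 < a4, a4 < a5, a5 < a1. Chaining: a1 < a4 < a5 < a1, which forces a1 < a1 — impossible.

Unsatisfiable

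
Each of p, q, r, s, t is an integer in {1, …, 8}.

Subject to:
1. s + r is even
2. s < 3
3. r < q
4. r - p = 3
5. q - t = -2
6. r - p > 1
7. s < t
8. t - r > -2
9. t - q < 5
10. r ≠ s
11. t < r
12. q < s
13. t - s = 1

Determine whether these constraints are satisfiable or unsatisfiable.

Unsatisfiable

Constraints 3, 7, 11, and 12 give r < q, q < s, s < t, t < r. Chaining: r < q < s < t < r, which forces r < r — impossible.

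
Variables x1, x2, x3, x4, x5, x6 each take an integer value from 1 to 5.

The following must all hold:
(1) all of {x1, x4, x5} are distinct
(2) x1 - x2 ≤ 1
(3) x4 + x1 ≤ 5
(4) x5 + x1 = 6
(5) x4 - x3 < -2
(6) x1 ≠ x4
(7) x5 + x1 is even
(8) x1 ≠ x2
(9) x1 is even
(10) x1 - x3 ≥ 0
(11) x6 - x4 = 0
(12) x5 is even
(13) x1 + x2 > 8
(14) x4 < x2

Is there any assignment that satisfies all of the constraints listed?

Take x1 = 4, x2 = 5, x3 = 4, x4 = 1, x5 = 2, x6 = 1. Then constraint 2: x1 - x2 = -1; constraint 3: x4 + x1 = 5; constraint 4: x5 + x1 = 6, and every other listed constraint is also met.

Satisfiable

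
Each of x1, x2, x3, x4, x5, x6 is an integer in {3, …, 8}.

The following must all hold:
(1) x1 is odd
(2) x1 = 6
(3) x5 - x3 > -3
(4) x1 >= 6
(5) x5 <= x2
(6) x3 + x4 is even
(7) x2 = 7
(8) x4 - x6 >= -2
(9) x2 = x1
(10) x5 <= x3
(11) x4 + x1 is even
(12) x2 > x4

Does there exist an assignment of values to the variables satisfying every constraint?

Constraint 7 fixes x2 = 7 and constraint 2 fixes x1 = 6, but constraint 9 requires x2 = x1. Since 7 ≠ 6, contradiction.

Unsatisfiable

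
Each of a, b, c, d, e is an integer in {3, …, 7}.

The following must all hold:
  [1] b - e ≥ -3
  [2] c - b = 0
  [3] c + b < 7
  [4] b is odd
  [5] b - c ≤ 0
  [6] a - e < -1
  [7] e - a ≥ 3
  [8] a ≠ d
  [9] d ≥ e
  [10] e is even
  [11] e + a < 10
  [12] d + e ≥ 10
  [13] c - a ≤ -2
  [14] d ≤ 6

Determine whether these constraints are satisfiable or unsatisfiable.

Constraints 1, 5, 7, and 13 give c − b ≥ 0, b − e ≥ -3, e − a ≥ 3, a − c ≥ 2.
Adding all 4 inequalities: the left sides telescope to 0, and the right sides sum to 0 + (-3) + 3 + 2 = 2. So 0 ≥ 2, which is false.

Unsatisfiable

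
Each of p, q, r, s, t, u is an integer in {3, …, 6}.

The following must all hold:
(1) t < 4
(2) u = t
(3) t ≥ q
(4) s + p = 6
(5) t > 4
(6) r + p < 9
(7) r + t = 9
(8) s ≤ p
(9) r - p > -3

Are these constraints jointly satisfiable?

Unsatisfiable

From constraint 5: t ≥ 5. From constraint 1: t ≤ 3. But 3 < 5, so no value of t works.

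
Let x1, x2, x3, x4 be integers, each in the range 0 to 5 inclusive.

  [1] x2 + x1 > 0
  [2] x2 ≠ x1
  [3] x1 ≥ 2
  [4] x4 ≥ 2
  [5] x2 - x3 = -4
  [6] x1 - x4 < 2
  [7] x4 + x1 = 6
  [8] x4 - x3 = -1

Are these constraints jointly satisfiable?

Satisfiable

The assignment x1 = 3, x2 = 0, x3 = 4, x4 = 3 works:
  constraint 1 holds since x2 + x1 = 3.
  constraint 5 holds since x2 - x3 = -4.
The rest check out directly.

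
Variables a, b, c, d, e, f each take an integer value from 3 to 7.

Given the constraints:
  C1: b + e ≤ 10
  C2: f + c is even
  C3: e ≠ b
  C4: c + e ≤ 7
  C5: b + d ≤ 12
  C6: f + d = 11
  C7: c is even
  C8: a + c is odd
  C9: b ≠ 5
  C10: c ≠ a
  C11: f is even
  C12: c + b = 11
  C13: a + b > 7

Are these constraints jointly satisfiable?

Satisfiable

Try a = 3, b = 7, c = 4, d = 5, e = 3, f = 6.
Check constraint 1: b + e = 10; constraint 4: c + e = 7; constraint 5: b + d = 12. The remaining constraints are straightforward to verify.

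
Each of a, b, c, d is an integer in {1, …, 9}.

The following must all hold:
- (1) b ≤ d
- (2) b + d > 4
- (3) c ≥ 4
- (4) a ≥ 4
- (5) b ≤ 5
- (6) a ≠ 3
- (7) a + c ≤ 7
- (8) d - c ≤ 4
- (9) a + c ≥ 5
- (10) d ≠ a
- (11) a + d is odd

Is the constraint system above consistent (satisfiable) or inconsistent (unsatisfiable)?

Unsatisfiable

From constraint 4: a ≥ 4. From constraint 3: c ≥ 4. Hence a + c ≥ 8. But constraint 7 requires a + c ≤ 7, and 7 < 8. Contradiction.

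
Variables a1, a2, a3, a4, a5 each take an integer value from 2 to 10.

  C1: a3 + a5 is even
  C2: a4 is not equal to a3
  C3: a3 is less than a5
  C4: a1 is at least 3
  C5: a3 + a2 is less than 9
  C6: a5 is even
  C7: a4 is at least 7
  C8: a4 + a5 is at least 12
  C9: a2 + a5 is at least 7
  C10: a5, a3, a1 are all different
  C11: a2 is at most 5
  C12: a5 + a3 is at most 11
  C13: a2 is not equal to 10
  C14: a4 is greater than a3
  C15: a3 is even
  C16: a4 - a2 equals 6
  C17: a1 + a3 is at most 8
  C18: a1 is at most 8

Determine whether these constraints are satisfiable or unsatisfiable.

Satisfiable

One satisfying assignment is a1 = 3, a2 = 3, a3 = 4, a4 = 9, a5 = 6.
For the less obvious constraints — constraint 5: a3 + a2 = 7; constraint 8: a4 + a5 = 15 — and the others hold by inspection.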